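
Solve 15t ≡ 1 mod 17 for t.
Since 17 is prime, by Fermat 15^(-1) ≡ 15^{15} ≡ 8 mod 17. Verify: 15 × 8 = 120 ≡ 1 mod 17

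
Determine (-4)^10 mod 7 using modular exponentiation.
Using Fermat: (-4)^{6} ≡ 1 (mod 7). 10 ≡ 4 (mod 6). So (-4)^{10} ≡ (-4)^{4} ≡ 4 (mod 7)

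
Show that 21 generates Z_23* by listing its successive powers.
21^1, 21^2, ..., 21^{22} mod 23: [21, 4, 15, 16, 14, 18, 10, 3, 17, 12, 22, 2, 19, 8, 7, 9, 5, 13, 20, 6, 11, 1]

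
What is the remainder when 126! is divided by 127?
By Wilson's theorem, (126)! ≡ -1 ≡ 126 (mod 127)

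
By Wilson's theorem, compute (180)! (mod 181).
By Wilson's theorem, (180)! ≡ -1 ≡ 180 (mod 181)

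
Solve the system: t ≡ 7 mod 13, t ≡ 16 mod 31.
M = 13 × 31 = 403. M₁ = 31, y₁ ≡ 8 mod 13. M₂ = 13, y₂ ≡ 12 mod 31. t = 7×31×8 + 16×13×12 ≡ 202 mod 403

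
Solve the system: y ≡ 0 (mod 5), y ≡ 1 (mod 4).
M = 5 × 4 = 20. M₁ = 4, y₁ ≡ 4 (mod 5). M₂ = 5, y₂ ≡ 1 (mod 4). y = 0×4×4 + 1×5×1 ≡ 5 (mod 20)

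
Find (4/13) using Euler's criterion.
(4/13) = 4^{6} mod 13 = 1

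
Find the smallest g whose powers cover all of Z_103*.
g = 5. Powers: [5, 25, 22, 7, 35, 72, 51, 49, 39, 92, ...] generates all 102 non-zero residues.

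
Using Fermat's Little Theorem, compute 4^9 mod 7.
By Fermat: 4^{6} ≡ 1 mod 7. So 4^{9} = 4^{6} · 4^{3} ≡ 4^{3} ≡ 1 mod 7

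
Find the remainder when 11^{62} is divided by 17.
By Fermat: 11^{16} ≡ 1 mod 17. 62 = 3×16 + 14. So 11^{62} ≡ 11^{14} ≡ 9 mod 17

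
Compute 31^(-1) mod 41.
Since 41 is prime, by Fermat 31^(-1) ≡ 31^{39} ≡ 4 mod 41. Verify: 31 × 4 = 124 ≡ 1 mod 41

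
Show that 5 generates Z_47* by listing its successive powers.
5^1, 5^2, ..., 5^{46} mod 47: [5, 25, 31, 14, 23, 21, 11, 8, 40, 12, 13, 18, 43, 27, 41, 17, 38, 2, 10, 3, 15, 28, 46, 42, 22, 16, 33, 24, 26, 36, 39, 7, 35, 34, 29, 4, 20, 6, 30, 9, 45, 37, 44, 32, 19, 1]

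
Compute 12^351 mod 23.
Using Fermat: 12^{22} ≡ 1 (mod 23). 351 ≡ 21 (mod 22). So 12^{351} ≡ 12^{21} ≡ 2 (mod 23)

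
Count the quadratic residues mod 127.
For prime 127, there are (p-1)/2 = (127-1)/2 = 63 quadratic residues (excluding 0).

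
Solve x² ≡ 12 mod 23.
The square roots of 12 mod 23 are 9 and 14. Verify: 9² = 81 ≡ 12 mod 23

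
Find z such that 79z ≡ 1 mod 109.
Since 109 is prime, by Fermat 79^(-1) ≡ 79^{107} ≡ 69 mod 109. Verify: 79 × 69 = 5451 ≡ 1 mod 109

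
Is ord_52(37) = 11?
Powers of 37 mod 52: 37^1≡37, 37^2≡17, 37^3≡5, 37^4≡29, 37^5≡33, 37^6≡25, 37^7≡41, 37^8≡9, 37^9≡21, 37^10≡49, 37^11≡45, 37^12≡1. 37^11≡45≢1, so ord ≠ 11. No, the actual order is 12.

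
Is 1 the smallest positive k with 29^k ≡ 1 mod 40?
Powers of 29 mod 40: 29^1≡29, 29^2≡1. 29^1≡29≢1, so ord ≠ 1. No, the actual order is 2.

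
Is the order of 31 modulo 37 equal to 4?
Powers of 31 mod 37: 31^1≡31, 31^2≡36, 31^3≡6, 31^4≡1. First k with 31^k≡1 is k=4. Yes, ord_37(31) = 4.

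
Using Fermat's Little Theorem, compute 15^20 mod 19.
By Fermat: 15^{18} ≡ 1 (mod 19). So 15^{20} = 15^{18} · 15^{2} ≡ 15^{2} ≡ 16 (mod 19)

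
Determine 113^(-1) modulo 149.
Since 149 is prime, by Fermat 113^(-1) ≡ 113^{147} ≡ 120 (mod 149). Verify: 113 × 120 = 13560 ≡ 1 (mod 149)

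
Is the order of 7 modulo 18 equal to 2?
Powers of 7 mod 18: 7^1≡7, 7^2≡13, 7^3≡1. 7^2≡13≢1, so ord ≠ 2. No, the actual order is 3.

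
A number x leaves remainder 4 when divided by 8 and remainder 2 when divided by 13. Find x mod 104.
M = 8 × 13 = 104. M₁ = 13, y₁ ≡ 5 mod 8. M₂ = 8, y₂ ≡ 5 mod 13. x = 4×13×5 + 2×8×5 ≡ 28 mod 104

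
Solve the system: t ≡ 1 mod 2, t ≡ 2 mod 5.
M = 2 × 5 = 10. M₁ = 5, y₁ ≡ 1 mod 2. M₂ = 2, y₂ ≡ 3 mod 5. t = 1×5×1 + 2×2×3 ≡ 7 mod 10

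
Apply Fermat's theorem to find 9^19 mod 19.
By Fermat: 9^{18} ≡ 1 mod 19. So 9^{19} = 9^{18} · 9^{1} ≡ 9^{1} ≡ 9 mod 19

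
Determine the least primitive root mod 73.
g = 5. Powers: [5, 25, 52, 41, 59, 3, 15, 2, 10, ...] generates all 72 non-zero residues.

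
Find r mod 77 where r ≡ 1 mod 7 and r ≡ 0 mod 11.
M = 7 × 11 = 77. M₁ = 11, y₁ ≡ 2 mod 7. M₂ = 7, y₂ ≡ 8 mod 11. r = 1×11×2 + 0×7×8 ≡ 22 mod 77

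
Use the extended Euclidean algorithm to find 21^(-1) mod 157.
Extended GCD: 21(15) + 157(-2) = 1. So 21^(-1) ≡ 15 (mod 157). Verify: 21 × 15 = 315 ≡ 1 (mod 157)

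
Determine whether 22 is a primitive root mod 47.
ord_47(22) divides 46. For each prime q|46: 22^{23}≡46, 22^{2}≡14, none ≡ 1. So 22 has order 46 and is a primitive root mod 47.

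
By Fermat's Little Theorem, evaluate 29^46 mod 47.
By Fermat's Little Theorem, 29^{46} ≡ 1 mod 47 since 47 is prime and gcd(29, 47) = 1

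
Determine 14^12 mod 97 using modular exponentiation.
By repeated squaring (mod 97): 14^{1}≡14, 14^{2}≡2, 14^{4}≡4, 14^{8}≡16. Then 14^{12} = 14^{8+4} ≡ 16 × 4 ≡ 64 (mod 97)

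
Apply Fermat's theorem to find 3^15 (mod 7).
By Fermat: 3^{6} ≡ 1 (mod 7). 15 = 2×6 + 3. So 3^{15} ≡ 3^{3} ≡ 6 (mod 7)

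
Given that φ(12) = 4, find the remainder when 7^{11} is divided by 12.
By Euler: 7^{4} ≡ 1 (mod 12) since gcd(7, 12) = 1. 11 = 2×4 + 3. So 7^{11} ≡ 7^{3} ≡ 7 (mod 12)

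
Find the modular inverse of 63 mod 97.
Since 97 is prime, by Fermat 63^(-1) ≡ 63^{95} ≡ 77 (mod 97). Verify: 63 × 77 = 4851 ≡ 1 (mod 97)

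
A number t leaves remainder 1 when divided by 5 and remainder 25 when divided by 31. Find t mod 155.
M = 5 × 31 = 155. M₁ = 31, y₁ ≡ 1 mod 5. M₂ = 5, y₂ ≡ 25 mod 31. t = 1×31×1 + 25×5×25 ≡ 56 mod 155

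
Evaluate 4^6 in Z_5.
Using Fermat: 4^{4} ≡ 1 mod 5. 6 ≡ 2 mod 4. So 4^{6} ≡ 4^{2} ≡ 1 mod 5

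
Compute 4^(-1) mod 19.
Since 19 is prime, by Fermat 4^(-1) ≡ 4^{17} ≡ 5 mod 19. Verify: 4 × 5 = 20 ≡ 1 mod 19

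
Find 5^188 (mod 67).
Using Fermat: 5^{66} ≡ 1 (mod 67). 188 ≡ 56 (mod 66). So 5^{188} ≡ 5^{56} ≡ 62 (mod 67)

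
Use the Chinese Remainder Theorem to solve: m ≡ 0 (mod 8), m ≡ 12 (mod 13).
M = 8 × 13 = 104. M₁ = 13, y₁ ≡ 5 (mod 8). M₂ = 8, y₂ ≡ 5 (mod 13). m = 0×13×5 + 12×8×5 ≡ 64 (mod 104)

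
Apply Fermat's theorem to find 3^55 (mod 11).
By Fermat: 3^{10} ≡ 1 (mod 11). 55 = 5×10 + 5. So 3^{55} ≡ 3^{5} ≡ 1 (mod 11)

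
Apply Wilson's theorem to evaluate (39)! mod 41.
(40)! = (39)! × (40) ≡ -1 (mod 41). So (39)! ≡ -1 × (40)^(-1) ≡ (-1)×(-1) = 1 (mod 41)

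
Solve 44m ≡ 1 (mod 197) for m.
Since 197 is prime, by Fermat 44^(-1) ≡ 44^{195} ≡ 103 (mod 197). Verify: 44 × 103 = 4532 ≡ 1 (mod 197)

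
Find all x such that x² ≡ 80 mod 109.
The square roots of 80 mod 109 are 25 and 84. Verify: 25² = 625 ≡ 80 mod 109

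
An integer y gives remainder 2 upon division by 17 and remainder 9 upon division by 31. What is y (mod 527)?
M = 17 × 31 = 527. M₁ = 31, y₁ ≡ 11 (mod 17). M₂ = 17, y₂ ≡ 11 (mod 31). y = 2×31×11 + 9×17×11 ≡ 257 (mod 527)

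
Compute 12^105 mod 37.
Using Fermat: 12^{36} ≡ 1 (mod 37). 105 ≡ 33 (mod 36). So 12^{105} ≡ 12^{33} ≡ 10 (mod 37)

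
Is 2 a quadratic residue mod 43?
By Euler's criterion: 2^{21} ≡ 42 mod 43. Since this equals -1 (≡ 42), 2 is not a QR.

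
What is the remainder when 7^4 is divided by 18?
7^{4} = 2401 ≡ 7 mod 18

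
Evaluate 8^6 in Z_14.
By repeated squaring mod 14: 8^{1}≡8, 8^{2}≡8, 8^{4}≡8. Then 8^{6} = 8^{4+2} ≡ 8 × 8 ≡ 8 mod 14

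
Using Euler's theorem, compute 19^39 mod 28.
By Euler: 19^{12} ≡ 1 mod 28 since gcd(19, 28) = 1. 39 = 3×12 + 3. So 19^{39} ≡ 19^{3} ≡ 27 mod 28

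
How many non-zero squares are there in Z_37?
Exactly half the non-zero residues mod a prime are QRs: (37-1)/2 = 18.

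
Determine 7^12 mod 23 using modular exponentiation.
By repeated squaring mod 23: 7^{1}≡7, 7^{2}≡3, 7^{4}≡9, 7^{8}≡12. Then 7^{12} = 7^{8+4} ≡ 12 × 9 ≡ 16 mod 23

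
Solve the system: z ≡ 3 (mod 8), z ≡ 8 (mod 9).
M = 8 × 9 = 72. M₁ = 9, y₁ ≡ 1 (mod 8). M₂ = 8, y₂ ≡ 8 (mod 9). z = 3×9×1 + 8×8×8 ≡ 35 (mod 72)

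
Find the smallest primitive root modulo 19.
g = 2. Powers: [2, 4, 8, 16, 13, 7, ...] generates all 18 non-zero residues.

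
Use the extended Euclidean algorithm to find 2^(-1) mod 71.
Extended GCD: 2(-35) + 71(1) = 1. So 2^(-1) ≡ -35 ≡ 36 (mod 71). Verify: 2 × 36 = 72 ≡ 1 (mod 71)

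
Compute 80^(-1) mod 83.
Since 83 is prime, by Fermat 80^(-1) ≡ 80^{81} ≡ 55 mod 83. Verify: 80 × 55 = 4400 ≡ 1 mod 83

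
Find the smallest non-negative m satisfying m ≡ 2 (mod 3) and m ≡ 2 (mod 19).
M = 3 × 19 = 57. M₁ = 19, y₁ ≡ 1 (mod 3). M₂ = 3, y₂ ≡ 13 (mod 19). m = 2×19×1 + 2×3×13 ≡ 2 (mod 57)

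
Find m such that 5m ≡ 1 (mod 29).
Since 29 is prime, by Fermat 5^(-1) ≡ 5^{27} ≡ 6 (mod 29). Verify: 5 × 6 = 30 ≡ 1 (mod 29)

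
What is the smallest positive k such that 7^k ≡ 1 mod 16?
Powers of 7 mod 16: 7^1≡7, 7^2≡1. So the order of 7 is 2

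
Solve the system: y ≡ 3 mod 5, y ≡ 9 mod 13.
M = 5 × 13 = 65. M₁ = 13, y₁ ≡ 2 mod 5. M₂ = 5, y₂ ≡ 8 mod 13. y = 3×13×2 + 9×5×8 ≡ 48 mod 65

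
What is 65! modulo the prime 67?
(66)! = (65)! × (66) ≡ -1 mod 67. So (65)! ≡ -1 × (66)^(-1) ≡ (-1)×(-1) = 1 mod 67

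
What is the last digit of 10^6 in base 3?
Using Fermat: 10^{2} ≡ 1 (mod 3). 6 ≡ 0 (mod 2). So 10^{6} ≡ 10^{0} ≡ 1 (mod 3)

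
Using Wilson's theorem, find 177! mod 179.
(178)! = (177)! × (178) ≡ -1 mod 179. So (177)! ≡ -1 × (178)^(-1) ≡ (-1)×(-1) = 1 mod 179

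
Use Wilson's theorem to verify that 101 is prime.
(100)! mod 101 = 100. Since this equals -1 (mod 101), Wilson confirms 101 is prime.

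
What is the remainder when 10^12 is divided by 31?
By repeated squaring mod 31: 10^{1}≡10, 10^{2}≡7, 10^{4}≡18, 10^{8}≡14. Then 10^{12} = 10^{8+4} ≡ 14 × 18 ≡ 4 mod 31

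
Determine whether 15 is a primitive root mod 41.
ord_41(15) divides 40. For each prime q|40: 15^{20}≡40, 15^{8}≡18, none ≡ 1. So 15 has order 40 and is a primitive root mod 41.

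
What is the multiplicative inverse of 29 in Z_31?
Since 31 is prime, by Fermat 29^(-1) ≡ 29^{29} ≡ 15 mod 31. Verify: 29 × 15 = 435 ≡ 1 mod 31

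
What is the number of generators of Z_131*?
There are φ(131-1) = φ(130) = 48 primitive roots modulo 131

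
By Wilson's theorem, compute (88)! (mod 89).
By Wilson's theorem, (88)! ≡ -1 ≡ 88 (mod 89)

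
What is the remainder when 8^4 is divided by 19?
8^{4} = 4096 ≡ 11 (mod 19)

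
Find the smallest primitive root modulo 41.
g = 6. Powers: [6, 36, 11, 25, 27, 39, 29, ...] generates all 40 non-zero residues.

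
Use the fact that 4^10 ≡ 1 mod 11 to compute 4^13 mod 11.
By Fermat: 4^{10} ≡ 1 mod 11. So 4^{13} = 4^{10} · 4^{3} ≡ 4^{3} ≡ 9 mod 11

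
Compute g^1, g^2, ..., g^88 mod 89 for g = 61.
61^1, 61^2, ..., 61^{88} mod 89: [61, 72, 31, 22, 7, 71, 59, 39, 65, 49, 52, 57, 6, 10, 76, 8, 43, 42, 70, 87, 56, 34, 27, 45, 75, 36, 60, 11, 48, 80, 74, 64, 77, 69, 26, 73, 3, 5, 38, 4, 66, 21, 35, 88, 28, 17, 58, 67, 82, 18, 30, 50, 24, 40, 37, 32, 83, 79, 13, 81, 46, 47, 19, 2, 33, 55, 62, 44, 14, 53, 29, 78, 41, 9, 15, 25, 12, 20, 63, 16, 86, 84, 51, 85, 23, 68, 54, 1]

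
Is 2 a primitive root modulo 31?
2^{5} ≡ 1 mod 31 and 5 < 30, so ord_31(2) = 5 ≠ 30 and 2 is not a primitive root.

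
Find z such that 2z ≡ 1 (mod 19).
Since 19 is prime, by Fermat 2^(-1) ≡ 2^{17} ≡ 10 (mod 19). Verify: 2 × 10 = 20 ≡ 1 (mod 19)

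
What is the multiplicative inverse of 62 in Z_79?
Since 79 is prime, by Fermat 62^(-1) ≡ 62^{77} ≡ 65 mod 79. Verify: 62 × 65 = 4030 ≡ 1 mod 79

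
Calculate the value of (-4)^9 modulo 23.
By repeated squaring (mod 23): (-4)^{1}≡19, (-4)^{2}≡16, (-4)^{4}≡3, (-4)^{8}≡9. Then (-4)^{9} = (-4)^{8+1} ≡ 9 × 19 ≡ 10 (mod 23)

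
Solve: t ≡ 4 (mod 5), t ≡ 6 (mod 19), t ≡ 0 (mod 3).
M = 5 × 19 × 3 = 285. M₁ = 57, y₁ ≡ 3 (mod 5). M₂ = 15, y₂ ≡ 14 (mod 19). M₃ = 95, y₃ ≡ 2 (mod 3). t = 4×57×3 + 6×15×14 + 0×95×2 ≡ 234 (mod 285)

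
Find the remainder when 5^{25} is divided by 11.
By Fermat: 5^{10} ≡ 1 (mod 11). 25 = 2×10 + 5. So 5^{25} ≡ 5^{5} ≡ 1 (mod 11)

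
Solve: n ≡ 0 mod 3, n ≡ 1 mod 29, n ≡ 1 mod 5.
M = 3 × 29 × 5 = 435. M₁ = 145, y₁ ≡ 1 mod 3. M₂ = 15, y₂ ≡ 2 mod 29. M₃ = 87, y₃ ≡ 3 mod 5. n = 0×145×1 + 1×15×2 + 1×87×3 ≡ 291 mod 435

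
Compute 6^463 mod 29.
Using Fermat: 6^{28} ≡ 1 mod 29. 463 ≡ 15 mod 28. So 6^{463} ≡ 6^{15} ≡ 6 mod 29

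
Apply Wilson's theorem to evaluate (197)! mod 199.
(198)! = (197)! × (198) ≡ -1 mod 199. So (197)! ≡ -1 × (198)^(-1) ≡ (-1)×(-1) = 1 mod 199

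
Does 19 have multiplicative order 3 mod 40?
Powers of 19 mod 40: 19^1≡19, 19^2≡1. Already 19^2≡1, so the order is 2 < 3. No, the actual order is 2.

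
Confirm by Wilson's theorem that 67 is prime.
(66)! mod 67 = 66. Since this equals -1 (mod 67), Wilson confirms 67 is prime.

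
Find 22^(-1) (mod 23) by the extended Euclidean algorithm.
Extended GCD: 22(-1) + 23(1) = 1. So 22^(-1) ≡ -1 ≡ 22 (mod 23). Verify: 22 × 22 = 484 ≡ 1 (mod 23)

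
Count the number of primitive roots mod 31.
Number of primitive roots mod 31 = φ(p-1) = φ(30) = 8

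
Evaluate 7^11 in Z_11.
Using Fermat: 7^{10} ≡ 1 (mod 11). 11 ≡ 1 (mod 10). So 7^{11} ≡ 7^{1} ≡ 7 (mod 11)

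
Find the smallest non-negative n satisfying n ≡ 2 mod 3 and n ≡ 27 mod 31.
M = 3 × 31 = 93. M₁ = 31, y₁ ≡ 1 mod 3. M₂ = 3, y₂ ≡ 21 mod 31. n = 2×31×1 + 27×3×21 ≡ 89 mod 93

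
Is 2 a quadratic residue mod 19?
By Euler's criterion: 2^{9} ≡ 18 (mod 19). Since this equals -1 (≡ 18), 2 is not a QR.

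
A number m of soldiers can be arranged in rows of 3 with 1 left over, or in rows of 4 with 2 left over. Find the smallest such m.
M = 3 × 4 = 12. M₁ = 4, y₁ ≡ 1 (mod 3). M₂ = 3, y₂ ≡ 3 (mod 4). m = 1×4×1 + 2×3×3 ≡ 10 (mod 12)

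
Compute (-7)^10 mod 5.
Using Fermat: (-7)^{4} ≡ 1 mod 5. 10 ≡ 2 mod 4. So (-7)^{10} ≡ (-7)^{2} ≡ 4 mod 5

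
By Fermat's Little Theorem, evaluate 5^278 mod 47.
By Fermat: 5^{46} ≡ 1 mod 47. 278 ≡ 2 mod 46. So 5^{278} ≡ 5^{2} ≡ 25 mod 47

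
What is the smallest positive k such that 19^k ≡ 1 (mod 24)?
Powers of 19 mod 24: 19^1≡19, 19^2≡1. Order = 2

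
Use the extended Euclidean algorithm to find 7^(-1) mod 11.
Extended GCD: 7(-3) + 11(2) = 1. So 7^(-1) ≡ -3 ≡ 8 (mod 11). Verify: 7 × 8 = 56 ≡ 1 (mod 11)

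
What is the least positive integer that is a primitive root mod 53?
g = 2. Powers: [2, 4, 8, 16, 32, 11, 22, ...] generates all 52 non-zero residues.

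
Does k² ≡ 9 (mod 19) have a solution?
By Euler's criterion: 9^{9} ≡ 1 (mod 19). Since this equals 1, 9 is a QR.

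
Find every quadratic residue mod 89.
Squares in Z_89*: {1, 2, 4, 5, 8, 9, 10, 11, 16, 17, 18, 20, 21, 22, 25, 32, 34, 36, 39, 40, 42, 44, 45, 47, 49, 50, 53, 55, 57, 64, 67, 68, 69, 71, 72, 73, 78, 79, 80, 81, 84, 85, 87, 88}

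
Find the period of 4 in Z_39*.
Powers of 4 mod 39: 4^1≡4, 4^2≡16, 4^3≡25, 4^4≡22, 4^5≡10, 4^6≡1. Order = 6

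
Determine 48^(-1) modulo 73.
Since 73 is prime, by Fermat 48^(-1) ≡ 48^{71} ≡ 35 mod 73. Verify: 48 × 35 = 1680 ≡ 1 mod 73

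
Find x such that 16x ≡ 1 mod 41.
Since 41 is prime, by Fermat 16^(-1) ≡ 16^{39} ≡ 18 mod 41. Verify: 16 × 18 = 288 ≡ 1 mod 41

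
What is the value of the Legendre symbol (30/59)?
(30/59) = 30^{29} mod 59 = -1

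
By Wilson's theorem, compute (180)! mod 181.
By Wilson's theorem, (180)! ≡ -1 ≡ 180 mod 181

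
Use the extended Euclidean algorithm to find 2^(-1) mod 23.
Extended GCD: 2(-11) + 23(1) = 1. So 2^(-1) ≡ -11 ≡ 12 mod 23. Verify: 2 × 12 = 24 ≡ 1 mod 23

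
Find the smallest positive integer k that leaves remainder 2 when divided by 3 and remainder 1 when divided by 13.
M = 3 × 13 = 39. M₁ = 13, y₁ ≡ 1 mod 3. M₂ = 3, y₂ ≡ 9 mod 13. k = 2×13×1 + 1×3×9 ≡ 14 mod 39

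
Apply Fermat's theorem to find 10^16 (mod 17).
By Fermat's Little Theorem, 10^{16} ≡ 1 (mod 17) since 17 is prime and gcd(10, 17) = 1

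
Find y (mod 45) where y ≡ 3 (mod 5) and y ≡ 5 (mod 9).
M = 5 × 9 = 45. M₁ = 9, y₁ ≡ 4 (mod 5). M₂ = 5, y₂ ≡ 2 (mod 9). y = 3×9×4 + 5×5×2 ≡ 23 (mod 45)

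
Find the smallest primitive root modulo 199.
g = 3. For each prime q|198: 3^{99}≡198, 3^{66}≡106, 3^{18}≡125, none ≡ 1, so ord_199(3) = 198 and 3 is a primitive root.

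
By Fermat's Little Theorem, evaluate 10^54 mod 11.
By Fermat: 10^{10} ≡ 1 (mod 11). 54 = 5×10 + 4. So 10^{54} ≡ 10^{4} ≡ 1 (mod 11)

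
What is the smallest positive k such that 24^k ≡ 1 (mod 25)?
Powers of 24 mod 25: 24^1≡24, 24^2≡1. ord_25(24) = 2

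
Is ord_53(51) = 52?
Powers of 51 mod 53: 51^1≡51, 51^2≡4, 51^3≡45, 51^4≡16, 51^5≡21, 51^6≡11, 51^7≡31, 51^8≡44, 51^9≡18, 51^10≡17, 51^11≡19, 51^12≡15, 51^13≡23, 51^14≡7, 51^15≡39, 51^16≡28, 51^17≡50, 51^18≡6, 51^19≡41, 51^20≡24, 51^21≡5, 51^22≡43, 51^23≡20, 51^24≡13, 51^25≡27, 51^26≡52, 51^27≡2, 51^28≡49, 51^29≡8, 51^30≡37, 51^31≡32, 51^32≡42, 51^33≡22, 51^34≡9, 51^35≡35, 51^36≡36, 51^37≡34, 51^38≡38, 51^39≡30, 51^40≡46, 51^41≡14, 51^42≡25, 51^43≡3, 51^44≡47, 51^45≡12, 51^46≡29, 51^47≡48, 51^48≡10, 51^49≡33, 51^50≡40, 51^51≡26, 51^52≡1. First k with 51^k≡1 is k=52. Yes, ord_53(51) = 52.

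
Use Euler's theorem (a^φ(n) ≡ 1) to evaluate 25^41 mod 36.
By Euler: 25^{12} ≡ 1 mod 36 since gcd(25, 36) = 1. 41 = 3×12 + 5. So 25^{41} ≡ 25^{5} ≡ 13 mod 36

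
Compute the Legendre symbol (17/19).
(17/19) = 17^{9} mod 19 = 1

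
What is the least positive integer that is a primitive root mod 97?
g = 5. Powers: [5, 25, 28, 43, 21, 8, 40, 6, 30, 53, ...] generates all 96 non-zero residues.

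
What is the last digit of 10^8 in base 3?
Using Fermat: 10^{2} ≡ 1 mod 3. 8 ≡ 0 mod 2. So 10^{8} ≡ 10^{0} ≡ 1 mod 3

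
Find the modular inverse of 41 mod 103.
Since 103 is prime, by Fermat 41^(-1) ≡ 41^{101} ≡ 98 mod 103. Verify: 41 × 98 = 4018 ≡ 1 mod 103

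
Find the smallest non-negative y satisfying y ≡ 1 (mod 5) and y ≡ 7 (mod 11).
M = 5 × 11 = 55. M₁ = 11, y₁ ≡ 1 (mod 5). M₂ = 5, y₂ ≡ 9 (mod 11). y = 1×11×1 + 7×5×9 ≡ 51 (mod 55)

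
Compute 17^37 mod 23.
Using Fermat: 17^{22} ≡ 1 mod 23. 37 ≡ 15 mod 22. So 17^{37} ≡ 17^{15} ≡ 15 mod 23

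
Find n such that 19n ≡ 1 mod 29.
Since 29 is prime, by Fermat 19^(-1) ≡ 19^{27} ≡ 26 mod 29. Verify: 19 × 26 = 494 ≡ 1 mod 29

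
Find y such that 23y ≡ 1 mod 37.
Since 37 is prime, by Fermat 23^(-1) ≡ 23^{35} ≡ 29 mod 37. Verify: 23 × 29 = 667 ≡ 1 mod 37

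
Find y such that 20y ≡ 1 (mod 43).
Since 43 is prime, by Fermat 20^(-1) ≡ 20^{41} ≡ 28 (mod 43). Verify: 20 × 28 = 560 ≡ 1 (mod 43)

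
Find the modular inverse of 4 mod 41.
Since 41 is prime, by Fermat 4^(-1) ≡ 4^{39} ≡ 31 (mod 41). Verify: 4 × 31 = 124 ≡ 1 (mod 41)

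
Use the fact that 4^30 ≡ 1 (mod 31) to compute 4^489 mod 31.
By Fermat: 4^{30} ≡ 1 (mod 31). 489 ≡ 9 (mod 30). So 4^{489} ≡ 4^{9} ≡ 8 (mod 31)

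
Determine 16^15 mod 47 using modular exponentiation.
By repeated squaring mod 47: 16^{1}≡16, 16^{2}≡21, 16^{4}≡18, 16^{8}≡42. Then 16^{15} = 16^{8+4+2+1} ≡ 42 × 18 × 21 × 16 ≡ 28 mod 47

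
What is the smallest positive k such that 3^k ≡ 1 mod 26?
Powers of 3 mod 26: 3^1≡3, 3^2≡9, 3^3≡1. So the order of 3 is 3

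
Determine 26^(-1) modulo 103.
Since 103 is prime, by Fermat 26^(-1) ≡ 26^{101} ≡ 4 (mod 103). Verify: 26 × 4 = 104 ≡ 1 (mod 103)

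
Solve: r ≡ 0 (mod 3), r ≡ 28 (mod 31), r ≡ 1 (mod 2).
M = 3 × 31 × 2 = 186. M₁ = 62, y₁ ≡ 2 (mod 3). M₂ = 6, y₂ ≡ 26 (mod 31). M₃ = 93, y₃ ≡ 1 (mod 2). r = 0×62×2 + 28×6×26 + 1×93×1 ≡ 183 (mod 186)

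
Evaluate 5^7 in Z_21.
By repeated squaring mod 21: 5^{1}≡5, 5^{2}≡4, 5^{4}≡16. Then 5^{7} = 5^{4+2+1} ≡ 16 × 4 × 5 ≡ 5 mod 21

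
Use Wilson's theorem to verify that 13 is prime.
(12)! mod 13 = 12. Since this equals -1 mod 13, Wilson confirms 13 is prime.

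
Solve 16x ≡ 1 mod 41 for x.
Since 41 is prime, by Fermat 16^(-1) ≡ 16^{39} ≡ 18 mod 41. Verify: 16 × 18 = 288 ≡ 1 mod 41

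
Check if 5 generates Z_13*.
5^{4} ≡ 1 (mod 13) and 4 < 12, so ord_13(5) = 4 ≠ 12 and 5 is not a primitive root.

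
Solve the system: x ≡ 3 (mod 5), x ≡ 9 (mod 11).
M = 5 × 11 = 55. M₁ = 11, y₁ ≡ 1 (mod 5). M₂ = 5, y₂ ≡ 9 (mod 11). x = 3×11×1 + 9×5×9 ≡ 53 (mod 55)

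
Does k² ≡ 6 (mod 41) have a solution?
By Euler's criterion: 6^{20} ≡ 40 (mod 41). Since this equals -1 (≡ 40), 6 is not a QR.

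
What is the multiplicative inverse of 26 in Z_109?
Since 109 is prime, by Fermat 26^(-1) ≡ 26^{107} ≡ 21 (mod 109). Verify: 26 × 21 = 546 ≡ 1 (mod 109)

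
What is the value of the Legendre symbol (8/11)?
(8/11) = 8^{5} mod 11 = -1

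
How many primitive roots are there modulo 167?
A prime p has φ(p-1) primitive roots; here φ(166) = 82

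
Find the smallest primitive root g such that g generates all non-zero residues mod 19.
g = 2. Powers: [2, 4, 8, 16, 13, 7, 14, 9, ...] generates all 18 non-zero residues.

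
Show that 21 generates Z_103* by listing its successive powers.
21^1, 21^2, ..., 21^{102} mod 103: [21, 29, 94, 17, 48, 81, 53, 83, 95, 38, 77, 72, 70, 28, 73, 91, 57, 64, 5, 2, 42, 58, 85, 34, 96, 59, 3, 63, 87, 76, 51, 41, 37, 56, 43, 79, 11, 25, 10, 4, 84, 13, 67, 68, 89, 15, 6, 23, 71, 49, 102, 82, 74, 9, 86, 55, 22, 50, 20, 8, 65, 26, 31, 33, 75, 30, 12, 46, 39, 98, 101, 61, 45, 18, 69, 7, 44, 100, 40, 16, 27, 52, 62, 66, 47, 60, 24, 92, 78, 93, 99, 19, 90, 36, 35, 14, 88, 97, 80, 32, 54, 1]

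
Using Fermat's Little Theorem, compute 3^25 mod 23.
By Fermat: 3^{22} ≡ 1 mod 23. So 3^{25} = 3^{22} · 3^{3} ≡ 3^{3} ≡ 4 mod 23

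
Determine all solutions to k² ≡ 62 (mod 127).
The square roots of 62 mod 127 are 69 and 58. Verify: 69² = 4761 ≡ 62 (mod 127)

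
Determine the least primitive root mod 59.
g = 2. For each prime q|58: 2^{29}≡58, 2^{2}≡4, none ≡ 1, so ord_59(2) = 58 and 2 is a primitive root.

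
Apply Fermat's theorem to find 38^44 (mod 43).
By Fermat: 38^{42} ≡ 1 (mod 43). So 38^{44} = 38^{42} · 38^{2} ≡ 38^{2} ≡ 25 (mod 43)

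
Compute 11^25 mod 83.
By repeated squaring (mod 83): 11^{1}≡11, 11^{2}≡38, 11^{4}≡33, 11^{8}≡10, 11^{16}≡17. Then 11^{25} = 11^{16+8+1} ≡ 17 × 10 × 11 ≡ 44 (mod 83)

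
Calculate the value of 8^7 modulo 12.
By repeated squaring mod 12: 8^{1}≡8, 8^{2}≡4, 8^{4}≡4. Then 8^{7} = 8^{4+2+1} ≡ 4 × 4 × 8 ≡ 8 mod 12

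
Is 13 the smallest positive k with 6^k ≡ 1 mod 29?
Powers of 6 mod 29: 6^1≡6, 6^2≡7, 6^3≡13, 6^4≡20, 6^5≡4, 6^6≡24, 6^7≡28, 6^8≡23, 6^9≡22, 6^10≡16, 6^11≡9, 6^12≡25, 6^13≡5, 6^14≡1. 6^13≡5≢1, so ord ≠ 13. No, the actual order is 14.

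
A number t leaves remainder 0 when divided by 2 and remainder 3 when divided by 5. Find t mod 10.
M = 2 × 5 = 10. M₁ = 5, y₁ ≡ 1 mod 2. M₂ = 2, y₂ ≡ 3 mod 5. t = 0×5×1 + 3×2×3 ≡ 8 mod 10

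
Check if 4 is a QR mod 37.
By Euler's criterion: 4^{18} ≡ 1 mod 37. Since this equals 1, 4 is a QR.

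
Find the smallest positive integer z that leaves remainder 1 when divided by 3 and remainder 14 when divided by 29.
M = 3 × 29 = 87. M₁ = 29, y₁ ≡ 2 (mod 3). M₂ = 3, y₂ ≡ 10 (mod 29). z = 1×29×2 + 14×3×10 ≡ 43 (mod 87)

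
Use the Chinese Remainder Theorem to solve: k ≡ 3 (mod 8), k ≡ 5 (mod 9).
M = 8 × 9 = 72. M₁ = 9, y₁ ≡ 1 (mod 8). M₂ = 8, y₂ ≡ 8 (mod 9). k = 3×9×1 + 5×8×8 ≡ 59 (mod 72)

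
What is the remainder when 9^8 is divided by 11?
By repeated squaring mod 11: 9^{1}≡9, 9^{2}≡4, 9^{4}≡5, 9^{8}≡3. So 9^{8} ≡ 3 mod 11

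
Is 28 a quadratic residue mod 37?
By Euler's criterion: 28^{18} ≡ 1 (mod 37). Since this equals 1, 28 is a QR.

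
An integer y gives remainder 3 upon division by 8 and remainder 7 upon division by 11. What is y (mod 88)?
M = 8 × 11 = 88. M₁ = 11, y₁ ≡ 3 (mod 8). M₂ = 8, y₂ ≡ 7 (mod 11). y = 3×11×3 + 7×8×7 ≡ 51 (mod 88)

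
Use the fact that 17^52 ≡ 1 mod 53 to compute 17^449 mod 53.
By Fermat: 17^{52} ≡ 1 mod 53. 449 ≡ 33 mod 52. So 17^{449} ≡ 17^{33} ≡ 6 mod 53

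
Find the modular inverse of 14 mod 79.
Since 79 is prime, by Fermat 14^(-1) ≡ 14^{77} ≡ 17 (mod 79). Verify: 14 × 17 = 238 ≡ 1 (mod 79)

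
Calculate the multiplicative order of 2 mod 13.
Powers of 2 mod 13: 2^1≡2, 2^2≡4, 2^3≡8, 2^4≡3, 2^5≡6, 2^6≡12, 2^7≡11, 2^8≡9, 2^9≡5, 2^10≡10, 2^11≡7, 2^12≡1. So the order of 2 is 12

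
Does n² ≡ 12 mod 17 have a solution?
By Euler's criterion: 12^{8} ≡ 16 mod 17. Since this equals -1 (≡ 16), 12 is not a QR.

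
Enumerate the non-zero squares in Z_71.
QRs mod 71: {1, 2, 3, 4, 5, 6, 8, 9, 10, 12, 15, 16, 18, 19, 20, 24, 25, 27, 29, 30, 32, 36, 37, 38, 40, 43, 45, 48, 49, 50, 54, 57, 58, 60, 64}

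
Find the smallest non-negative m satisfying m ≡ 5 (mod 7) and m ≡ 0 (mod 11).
M = 7 × 11 = 77. M₁ = 11, y₁ ≡ 2 (mod 7). M₂ = 7, y₂ ≡ 8 (mod 11). m = 5×11×2 + 0×7×8 ≡ 33 (mod 77)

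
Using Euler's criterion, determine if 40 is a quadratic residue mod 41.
By Euler's criterion: 40^{20} ≡ 1 (mod 41). Since this equals 1, 40 is a QR.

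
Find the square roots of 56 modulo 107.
The square roots of 56 mod 107 are 85 and 22. Verify: 85² = 7225 ≡ 56 (mod 107)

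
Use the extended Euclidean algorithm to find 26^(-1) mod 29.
Extended GCD: 26(-10) + 29(9) = 1. So 26^(-1) ≡ -10 ≡ 19 mod 29. Verify: 26 × 19 = 494 ≡ 1 mod 29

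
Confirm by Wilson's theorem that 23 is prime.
(22)! mod 23 = 22. Since this equals -1 (mod 23), Wilson confirms 23 is prime.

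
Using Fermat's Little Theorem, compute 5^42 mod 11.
By Fermat: 5^{10} ≡ 1 (mod 11). 42 = 4×10 + 2. So 5^{42} ≡ 5^{2} ≡ 3 (mod 11)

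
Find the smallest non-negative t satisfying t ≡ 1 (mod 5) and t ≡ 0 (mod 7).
M = 5 × 7 = 35. M₁ = 7, y₁ ≡ 3 (mod 5). M₂ = 5, y₂ ≡ 3 (mod 7). t = 1×7×3 + 0×5×3 ≡ 21 (mod 35)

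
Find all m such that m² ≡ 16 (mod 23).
The square roots of 16 mod 23 are 4 and 19. Verify: 4² = 16 ≡ 16 (mod 23)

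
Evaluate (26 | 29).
(26/29) = 26^{14} mod 29 = -1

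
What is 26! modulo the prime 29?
(28)! = (26)! × (27) × (28) ≡ -1 (mod 29). So (26)! ≡ -1 × [(28)(27)]^(-1) ≡ 14 (mod 29)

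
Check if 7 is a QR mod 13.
By Euler's criterion: 7^{6} ≡ 12 mod 13. Since this equals -1 (≡ 12), 7 is not a QR.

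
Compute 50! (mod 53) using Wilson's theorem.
(52)! = (50)! × (51) × (52) ≡ -1 (mod 53). So (50)! ≡ -1 × [(52)(51)]^(-1) ≡ 26 (mod 53)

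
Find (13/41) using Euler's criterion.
(13/41) = 13^{20} mod 41 = -1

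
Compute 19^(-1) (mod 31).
Since 31 is prime, by Fermat 19^(-1) ≡ 19^{29} ≡ 18 (mod 31). Verify: 19 × 18 = 342 ≡ 1 (mod 31)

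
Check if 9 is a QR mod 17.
By Euler's criterion: 9^{8} ≡ 1 mod 17. Since this equals 1, 9 is a QR.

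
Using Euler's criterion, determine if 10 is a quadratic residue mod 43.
By Euler's criterion: 10^{21} ≡ 1 mod 43. Since this equals 1, 10 is a QR.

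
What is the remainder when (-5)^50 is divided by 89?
By repeated squaring (mod 89): (-5)^{1}≡84, (-5)^{2}≡25, (-5)^{4}≡2, (-5)^{8}≡4, (-5)^{16}≡16, (-5)^{32}≡78. Then (-5)^{50} = (-5)^{32+16+2} ≡ 78 × 16 × 25 ≡ 50 (mod 89)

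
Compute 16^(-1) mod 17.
Since 17 is prime, by Fermat 16^(-1) ≡ 16^{15} ≡ 16 mod 17. Verify: 16 × 16 = 256 ≡ 1 mod 17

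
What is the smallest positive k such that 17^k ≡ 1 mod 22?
Powers of 17 mod 22: 17^1≡17, 17^2≡3, 17^3≡7, 17^4≡9, 17^5≡21, 17^6≡5, 17^7≡19, 17^8≡15, 17^9≡13, 17^10≡1. ord_22(17) = 10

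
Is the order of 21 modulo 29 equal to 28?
Powers of 21 mod 29: 21^1≡21, 21^2≡6, 21^3≡10, 21^4≡7, 21^5≡2, 21^6≡13, 21^7≡12, 21^8≡20, 21^9≡14, 21^10≡4, 21^11≡26, 21^12≡24, 21^13≡11, 21^14≡28, 21^15≡8, 21^16≡23, 21^17≡19, 21^18≡22, 21^19≡27, 21^20≡16, 21^21≡17, 21^22≡9, 21^23≡15, 21^24≡25, 21^25≡3, 21^26≡5, 21^27≡18, 21^28≡1. First k with 21^k≡1 is k=28. Yes, ord_29(21) = 28.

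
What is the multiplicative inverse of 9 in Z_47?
Since 47 is prime, by Fermat 9^(-1) ≡ 9^{45} ≡ 21 (mod 47). Verify: 9 × 21 = 189 ≡ 1 (mod 47)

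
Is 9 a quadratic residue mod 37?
By Euler's criterion: 9^{18} ≡ 1 mod 37. Since this equals 1, 9 is a QR.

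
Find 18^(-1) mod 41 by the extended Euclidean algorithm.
Extended GCD: 18(16) + 41(-7) = 1. So 18^(-1) ≡ 16 mod 41. Verify: 18 × 16 = 288 ≡ 1 mod 41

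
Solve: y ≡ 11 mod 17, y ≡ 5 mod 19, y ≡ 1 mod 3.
M = 17 × 19 × 3 = 969. M₁ = 57, y₁ ≡ 3 mod 17. M₂ = 51, y₂ ≡ 3 mod 19. M₃ = 323, y₃ ≡ 2 mod 3. y = 11×57×3 + 5×51×3 + 1×323×2 ≡ 385 mod 969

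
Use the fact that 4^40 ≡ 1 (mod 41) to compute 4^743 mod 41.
By Fermat: 4^{40} ≡ 1 (mod 41). 743 ≡ 23 (mod 40). So 4^{743} ≡ 4^{23} ≡ 23 (mod 41)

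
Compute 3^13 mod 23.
By repeated squaring (mod 23): 3^{1}≡3, 3^{2}≡9, 3^{4}≡12, 3^{8}≡6. Then 3^{13} = 3^{8+4+1} ≡ 6 × 12 × 3 ≡ 9 (mod 23)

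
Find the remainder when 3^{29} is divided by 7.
By Fermat: 3^{6} ≡ 1 (mod 7). 29 = 4×6 + 5. So 3^{29} ≡ 3^{5} ≡ 5 (mod 7)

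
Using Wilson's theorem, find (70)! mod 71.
By Wilson's theorem, (70)! ≡ -1 ≡ 70 mod 71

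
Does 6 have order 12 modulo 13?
ord_13(6) divides 12. For each prime q|12: 6^{6}≡12, 6^{4}≡9, none ≡ 1. So 6 has order 12 and is a primitive root mod 13.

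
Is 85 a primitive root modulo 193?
85^{6} ≡ 1 mod 193 and 6 < 192, so ord_193(85) = 6 ≠ 192 and 85 is not a primitive root.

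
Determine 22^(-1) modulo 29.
Since 29 is prime, by Fermat 22^(-1) ≡ 22^{27} ≡ 4 (mod 29). Verify: 22 × 4 = 88 ≡ 1 (mod 29)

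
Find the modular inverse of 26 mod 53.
Since 53 is prime, by Fermat 26^(-1) ≡ 26^{51} ≡ 51 (mod 53). Verify: 26 × 51 = 1326 ≡ 1 (mod 53)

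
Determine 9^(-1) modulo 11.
Since 11 is prime, by Fermat 9^(-1) ≡ 9^{9} ≡ 5 mod 11. Verify: 9 × 5 = 45 ≡ 1 mod 11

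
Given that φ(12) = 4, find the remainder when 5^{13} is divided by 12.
By Euler: 5^{4} ≡ 1 (mod 12) since gcd(5, 12) = 1. 13 = 3×4 + 1. So 5^{13} ≡ 5^{1} ≡ 5 (mod 12)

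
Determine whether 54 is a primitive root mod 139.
54^{69} ≡ 1 (mod 139) and 69 < 138, so ord_139(54) = 69 ≠ 138 and 54 is not a primitive root.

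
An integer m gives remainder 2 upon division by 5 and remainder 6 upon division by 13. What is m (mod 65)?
M = 5 × 13 = 65. M₁ = 13, y₁ ≡ 2 (mod 5). M₂ = 5, y₂ ≡ 8 (mod 13). m = 2×13×2 + 6×5×8 ≡ 32 (mod 65)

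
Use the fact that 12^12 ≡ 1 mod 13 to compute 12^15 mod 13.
By Fermat: 12^{12} ≡ 1 mod 13. So 12^{15} = 12^{12} · 12^{3} ≡ 12^{3} ≡ 12 mod 13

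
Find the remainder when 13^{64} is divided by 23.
By Fermat: 13^{22} ≡ 1 (mod 23). 64 = 2×22 + 20. So 13^{64} ≡ 13^{20} ≡ 3 (mod 23)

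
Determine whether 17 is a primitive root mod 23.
ord_23(17) divides 22. For each prime q|22: 17^{11}≡22, 17^{2}≡13, none ≡ 1. So 17 has order 22 and is a primitive root mod 23.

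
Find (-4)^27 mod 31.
By repeated squaring mod 31: (-4)^{1}≡27, (-4)^{2}≡16, (-4)^{4}≡8, (-4)^{8}≡2, (-4)^{16}≡4. Then (-4)^{27} = (-4)^{16+8+2+1} ≡ 4 × 2 × 16 × 27 ≡ 15 mod 31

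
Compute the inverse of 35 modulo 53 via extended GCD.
Extended GCD: 35(-3) + 53(2) = 1. So 35^(-1) ≡ -3 ≡ 50 (mod 53). Verify: 35 × 50 = 1750 ≡ 1 (mod 53)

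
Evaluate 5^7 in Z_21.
By repeated squaring (mod 21): 5^{1}≡5, 5^{2}≡4, 5^{4}≡16. Then 5^{7} = 5^{4+2+1} ≡ 16 × 4 × 5 ≡ 5 (mod 21)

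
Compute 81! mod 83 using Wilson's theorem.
(82)! = (81)! × (82) ≡ -1 mod 83. So (81)! ≡ -1 × (82)^(-1) ≡ (-1)×(-1) = 1 mod 83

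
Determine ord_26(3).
Powers of 3 mod 26: 3^1≡3, 3^2≡9, 3^3≡1. So the order of 3 is 3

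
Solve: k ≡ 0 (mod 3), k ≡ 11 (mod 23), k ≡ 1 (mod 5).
M = 3 × 23 × 5 = 345. M₁ = 115, y₁ ≡ 1 (mod 3). M₂ = 15, y₂ ≡ 20 (mod 23). M₃ = 69, y₃ ≡ 4 (mod 5). k = 0×115×1 + 11×15×20 + 1×69×4 ≡ 126 (mod 345)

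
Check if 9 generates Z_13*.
9^{3} ≡ 1 mod 13 and 3 < 12, so ord_13(9) = 3 ≠ 12 and 9 is not a primitive root.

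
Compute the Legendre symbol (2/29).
(2/29) = 2^{14} mod 29 = -1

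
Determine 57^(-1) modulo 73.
Since 73 is prime, by Fermat 57^(-1) ≡ 57^{71} ≡ 41 mod 73. Verify: 57 × 41 = 2337 ≡ 1 mod 73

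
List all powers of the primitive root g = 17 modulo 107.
17^1, 17^2, ..., 17^{106} mod 107: [17, 75, 98, 61, 74, 81, 93, 83, 20, 19, 2, 34, 43, 89, 15, 41, 55, 79, 59, 40, 38, 4, 68, 86, 71, 30, 82, 3, 51, 11, 80, 76, 8, 29, 65, 35, 60, 57, 6, 102, 22, 53, 45, 16, 58, 23, 70, 13, 7, 12, 97, 44, 106, 90, 32, 9, 46, 33, 26, 14, 24, 87, 88, 105, 73, 64, 18, 92, 66, 52, 28, 48, 67, 69, 103, 39, 21, 36, 77, 25, 104, 56, 96, 27, 31, 99, 78, 42, 72, 47, 50, 101, 5, 85, 54, 62, 91, 49, 84, 37, 94, 100, 95, 10, 63, 1]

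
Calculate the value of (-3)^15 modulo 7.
Using Fermat: (-3)^{6} ≡ 1 mod 7. 15 ≡ 3 mod 6. So (-3)^{15} ≡ (-3)^{3} ≡ 1 mod 7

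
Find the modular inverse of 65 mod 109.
Since 109 is prime, by Fermat 65^(-1) ≡ 65^{107} ≡ 52 mod 109. Verify: 65 × 52 = 3380 ≡ 1 mod 109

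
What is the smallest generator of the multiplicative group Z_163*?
g = 2. For each prime q|162: 2^{81}≡162, 2^{54}≡104, none ≡ 1, so ord_163(2) = 162 and 2 is a primitive root.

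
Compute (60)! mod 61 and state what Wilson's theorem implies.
(60)! mod 61 = 60. Since this equals -1 mod 61, Wilson confirms 61 is prime.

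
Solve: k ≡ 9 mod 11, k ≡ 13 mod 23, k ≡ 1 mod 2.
M = 11 × 23 × 2 = 506. M₁ = 46, y₁ ≡ 6 mod 11. M₂ = 22, y₂ ≡ 22 mod 23. M₃ = 253, y₃ ≡ 1 mod 2. k = 9×46×6 + 13×22×22 + 1×253×1 ≡ 427 mod 506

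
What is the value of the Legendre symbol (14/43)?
(14/43) = 14^{21} mod 43 = 1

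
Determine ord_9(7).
Powers of 7 mod 9: 7^1≡7, 7^2≡4, 7^3≡1. So the order of 7 is 3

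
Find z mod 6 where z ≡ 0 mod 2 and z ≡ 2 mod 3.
M = 2 × 3 = 6. M₁ = 3, y₁ ≡ 1 mod 2. M₂ = 2, y₂ ≡ 2 mod 3. z = 0×3×1 + 2×2×2 ≡ 2 mod 6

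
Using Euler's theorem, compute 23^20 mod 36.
By Euler: 23^{12} ≡ 1 (mod 36) since gcd(23, 36) = 1. 20 = 1×12 + 8. So 23^{20} ≡ 23^{8} ≡ 25 (mod 36)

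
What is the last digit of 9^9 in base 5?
Using Fermat: 9^{4} ≡ 1 mod 5. 9 ≡ 1 mod 4. So 9^{9} ≡ 9^{1} ≡ 4 mod 5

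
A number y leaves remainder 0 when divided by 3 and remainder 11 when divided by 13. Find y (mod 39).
M = 3 × 13 = 39. M₁ = 13, y₁ ≡ 1 (mod 3). M₂ = 3, y₂ ≡ 9 (mod 13). y = 0×13×1 + 11×3×9 ≡ 24 (mod 39)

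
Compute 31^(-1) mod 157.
Since 157 is prime, by Fermat 31^(-1) ≡ 31^{155} ≡ 76 mod 157. Verify: 31 × 76 = 2356 ≡ 1 mod 157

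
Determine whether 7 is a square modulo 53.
By Euler's criterion: 7^{26} ≡ 1 (mod 53). Since this equals 1, 7 is a QR.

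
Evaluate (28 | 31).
(28/31) = 28^{15} mod 31 = 1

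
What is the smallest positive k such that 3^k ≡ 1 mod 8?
Powers of 3 mod 8: 3^1≡3, 3^2≡1. ord_8(3) = 2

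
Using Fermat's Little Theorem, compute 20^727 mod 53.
By Fermat: 20^{52} ≡ 1 (mod 53). 727 ≡ 51 (mod 52). So 20^{727} ≡ 20^{51} ≡ 8 (mod 53)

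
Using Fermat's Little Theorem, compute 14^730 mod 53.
By Fermat: 14^{52} ≡ 1 (mod 53). 730 ≡ 2 (mod 52). So 14^{730} ≡ 14^{2} ≡ 37 (mod 53)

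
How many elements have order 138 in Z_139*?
Number of primitive roots mod 139 = φ(p-1) = φ(138) = 44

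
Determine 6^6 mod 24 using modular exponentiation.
By repeated squaring mod 24: 6^{1}≡6, 6^{2}≡12, 6^{4}≡0. Then 6^{6} = 6^{4+2} ≡ 0 × 12 ≡ 0 mod 24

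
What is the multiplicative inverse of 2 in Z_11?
Since 11 is prime, by Fermat 2^(-1) ≡ 2^{9} ≡ 6 mod 11. Verify: 2 × 6 = 12 ≡ 1 mod 11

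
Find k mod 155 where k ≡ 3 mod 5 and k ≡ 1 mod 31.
M = 5 × 31 = 155. M₁ = 31, y₁ ≡ 1 mod 5. M₂ = 5, y₂ ≡ 25 mod 31. k = 3×31×1 + 1×5×25 ≡ 63 mod 155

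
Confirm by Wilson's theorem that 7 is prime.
(6)! mod 7 = 6. Since this equals -1 mod 7, Wilson confirms 7 is prime.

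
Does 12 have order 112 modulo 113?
ord_113(12) divides 112. For each prime q|112: 12^{56}≡112, 12^{16}≡106, none ≡ 1. So 12 has order 112 and is a primitive root mod 113.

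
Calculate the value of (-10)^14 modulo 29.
By repeated squaring (mod 29): (-10)^{1}≡19, (-10)^{2}≡13, (-10)^{4}≡24, (-10)^{8}≡25. Then (-10)^{14} = (-10)^{8+4+2} ≡ 25 × 24 × 13 ≡ 28 (mod 29)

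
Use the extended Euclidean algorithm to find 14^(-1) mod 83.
Extended GCD: 14(6) + 83(-1) = 1. So 14^(-1) ≡ 6 (mod 83). Verify: 14 × 6 = 84 ≡ 1 (mod 83)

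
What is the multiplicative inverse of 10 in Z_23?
Since 23 is prime, by Fermat 10^(-1) ≡ 10^{21} ≡ 7 (mod 23). Verify: 10 × 7 = 70 ≡ 1 (mod 23)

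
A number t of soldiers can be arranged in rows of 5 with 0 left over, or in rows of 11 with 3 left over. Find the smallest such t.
M = 5 × 11 = 55. M₁ = 11, y₁ ≡ 1 mod 5. M₂ = 5, y₂ ≡ 9 mod 11. t = 0×11×1 + 3×5×9 ≡ 25 mod 55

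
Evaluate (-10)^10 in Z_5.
By repeated squaring mod 5: (-10)^{1}≡0, (-10)^{2}≡0, (-10)^{4}≡0, (-10)^{8}≡0. Then (-10)^{10} = (-10)^{8+2} ≡ 0 × 0 ≡ 0 mod 5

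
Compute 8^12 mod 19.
By repeated squaring mod 19: 8^{1}≡8, 8^{2}≡7, 8^{4}≡11, 8^{8}≡7. Then 8^{12} = 8^{8+4} ≡ 7 × 11 ≡ 1 mod 19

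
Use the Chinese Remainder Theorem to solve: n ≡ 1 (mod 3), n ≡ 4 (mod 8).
M = 3 × 8 = 24. M₁ = 8, y₁ ≡ 2 (mod 3). M₂ = 3, y₂ ≡ 3 (mod 8). n = 1×8×2 + 4×3×3 ≡ 4 (mod 24)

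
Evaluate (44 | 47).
(44/47) = 44^{23} mod 47 = -1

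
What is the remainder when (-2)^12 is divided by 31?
By repeated squaring mod 31: (-2)^{1}≡29, (-2)^{2}≡4, (-2)^{4}≡16, (-2)^{8}≡8. Then (-2)^{12} = (-2)^{8+4} ≡ 8 × 16 ≡ 4 mod 31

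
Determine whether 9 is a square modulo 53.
By Euler's criterion: 9^{26} ≡ 1 (mod 53). Since this equals 1, 9 is a QR.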